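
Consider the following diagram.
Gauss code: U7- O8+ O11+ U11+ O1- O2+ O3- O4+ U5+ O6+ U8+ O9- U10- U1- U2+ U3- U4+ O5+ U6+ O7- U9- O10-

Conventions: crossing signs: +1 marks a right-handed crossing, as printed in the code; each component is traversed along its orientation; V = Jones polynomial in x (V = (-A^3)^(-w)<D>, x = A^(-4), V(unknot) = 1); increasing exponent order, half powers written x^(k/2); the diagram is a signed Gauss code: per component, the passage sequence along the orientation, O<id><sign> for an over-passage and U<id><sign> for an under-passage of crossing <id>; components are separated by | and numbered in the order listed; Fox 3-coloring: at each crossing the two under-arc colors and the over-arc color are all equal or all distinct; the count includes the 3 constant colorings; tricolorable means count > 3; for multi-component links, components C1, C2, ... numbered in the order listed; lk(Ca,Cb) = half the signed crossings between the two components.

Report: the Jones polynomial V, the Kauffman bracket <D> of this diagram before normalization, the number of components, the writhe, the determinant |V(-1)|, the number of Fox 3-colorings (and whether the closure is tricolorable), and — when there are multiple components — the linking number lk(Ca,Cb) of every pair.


V = -x^-3 + 2x^-2 - 2x^-1 + 3 - 2x + 2x^2 - x^3
<D> = A^-9 - 2A^-5 + 2A^-1 - 3A^3 + 2A^7 - 2A^11 + A^15 (w = +1)
1 component over 11 crossings, w = +1
3 Fox colorings among 3^11, |V(-1)| = 13: not tricolorable
why: V spans 6 powers of x: at least 6 crossings in any diagram


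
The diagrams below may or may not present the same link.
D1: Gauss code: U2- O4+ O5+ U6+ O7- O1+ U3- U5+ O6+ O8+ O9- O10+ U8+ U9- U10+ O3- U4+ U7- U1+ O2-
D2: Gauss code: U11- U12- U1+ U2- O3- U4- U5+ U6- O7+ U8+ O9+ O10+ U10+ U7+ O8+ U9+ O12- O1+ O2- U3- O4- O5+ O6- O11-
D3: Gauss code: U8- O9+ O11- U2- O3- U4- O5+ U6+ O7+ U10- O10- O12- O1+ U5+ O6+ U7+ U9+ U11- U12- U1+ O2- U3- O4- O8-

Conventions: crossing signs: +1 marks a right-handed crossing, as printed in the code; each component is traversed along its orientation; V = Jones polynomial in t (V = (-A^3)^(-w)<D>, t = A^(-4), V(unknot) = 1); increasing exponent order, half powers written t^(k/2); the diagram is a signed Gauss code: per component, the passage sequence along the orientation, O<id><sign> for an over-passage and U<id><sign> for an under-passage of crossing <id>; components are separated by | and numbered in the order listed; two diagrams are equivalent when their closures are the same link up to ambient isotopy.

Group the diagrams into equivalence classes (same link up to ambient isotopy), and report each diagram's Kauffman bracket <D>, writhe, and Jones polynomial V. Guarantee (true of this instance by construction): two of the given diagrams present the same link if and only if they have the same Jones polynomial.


classes: {D1} | {D2, D3}
V(D1) = 1  [10 crossings, <D> = A^6, w = +2]
D2 (bracket -A^-12 + A^-8 - A^-4 + 3 - A^4 + A^8 - A^12; 12 crossings at w = 0): V = -t^-3 + t^-2 - t^-1 + 3 - t + t^2 - t^3
V(D3) = -t^-3 + t^-2 - t^-1 + 3 - t + t^2 - t^3  [12 crossings, <D> = -A^-18 + A^-14 - A^-10 + 3A^-6 - A^-2 + A^2 - A^6, w = -2]
note: 2 classes among 3 diagrams; unequal V(t) rules out equality


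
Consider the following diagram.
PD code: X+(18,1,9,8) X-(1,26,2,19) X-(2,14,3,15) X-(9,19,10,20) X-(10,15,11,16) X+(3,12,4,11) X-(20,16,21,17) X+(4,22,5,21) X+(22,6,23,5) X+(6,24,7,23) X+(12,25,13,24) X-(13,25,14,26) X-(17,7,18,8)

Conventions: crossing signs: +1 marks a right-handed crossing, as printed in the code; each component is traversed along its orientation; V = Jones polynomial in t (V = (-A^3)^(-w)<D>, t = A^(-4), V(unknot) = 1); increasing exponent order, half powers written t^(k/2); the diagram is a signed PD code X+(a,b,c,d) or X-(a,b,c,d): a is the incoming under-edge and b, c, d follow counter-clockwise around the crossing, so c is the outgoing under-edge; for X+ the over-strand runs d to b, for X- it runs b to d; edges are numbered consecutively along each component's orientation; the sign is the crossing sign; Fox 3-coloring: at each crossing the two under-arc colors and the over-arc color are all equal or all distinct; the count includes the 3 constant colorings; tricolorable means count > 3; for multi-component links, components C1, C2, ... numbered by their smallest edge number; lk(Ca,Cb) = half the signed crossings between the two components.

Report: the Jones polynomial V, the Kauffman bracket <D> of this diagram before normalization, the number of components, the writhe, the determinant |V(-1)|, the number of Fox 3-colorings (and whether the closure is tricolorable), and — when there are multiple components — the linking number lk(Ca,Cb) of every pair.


V(t) = t^-2 + 2 + t^2
bracket: -A^-11 - 2A^-3 - A^5, w = -1
3 components, writhe -1, over 13 crossings
lk(C1,C2) = 0
linking number lk(C1,C3) = +1
lk(C2,C3): -1
det 4, colorings 3 of 3^13 — not tricolorable
observation: det 4 = |V(-1)|; not divisible by 3, so not tricolorable


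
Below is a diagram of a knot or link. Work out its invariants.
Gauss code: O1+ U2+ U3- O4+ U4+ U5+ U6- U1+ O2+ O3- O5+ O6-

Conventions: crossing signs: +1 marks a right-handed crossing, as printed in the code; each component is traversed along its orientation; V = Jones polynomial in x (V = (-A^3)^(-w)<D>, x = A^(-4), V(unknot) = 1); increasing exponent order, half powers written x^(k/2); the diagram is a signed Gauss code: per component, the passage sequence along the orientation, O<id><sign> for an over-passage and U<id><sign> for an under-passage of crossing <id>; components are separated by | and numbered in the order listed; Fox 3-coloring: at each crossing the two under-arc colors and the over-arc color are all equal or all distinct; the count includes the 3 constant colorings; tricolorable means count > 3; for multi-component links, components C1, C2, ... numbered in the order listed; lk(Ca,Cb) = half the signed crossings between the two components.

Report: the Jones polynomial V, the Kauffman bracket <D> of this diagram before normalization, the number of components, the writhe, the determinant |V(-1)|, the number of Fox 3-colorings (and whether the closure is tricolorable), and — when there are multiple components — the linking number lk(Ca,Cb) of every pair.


Jones polynomial: V(x) = 1
<D> = A^6; writhe +2
components 1, writhe +2 (6 crossings)
3-colorings: 3 of 3^6, det 1 — not tricolorable
note: w = +2 (over 6 crossings) is diagram-only; (-A^3)^(-2) removes it from V


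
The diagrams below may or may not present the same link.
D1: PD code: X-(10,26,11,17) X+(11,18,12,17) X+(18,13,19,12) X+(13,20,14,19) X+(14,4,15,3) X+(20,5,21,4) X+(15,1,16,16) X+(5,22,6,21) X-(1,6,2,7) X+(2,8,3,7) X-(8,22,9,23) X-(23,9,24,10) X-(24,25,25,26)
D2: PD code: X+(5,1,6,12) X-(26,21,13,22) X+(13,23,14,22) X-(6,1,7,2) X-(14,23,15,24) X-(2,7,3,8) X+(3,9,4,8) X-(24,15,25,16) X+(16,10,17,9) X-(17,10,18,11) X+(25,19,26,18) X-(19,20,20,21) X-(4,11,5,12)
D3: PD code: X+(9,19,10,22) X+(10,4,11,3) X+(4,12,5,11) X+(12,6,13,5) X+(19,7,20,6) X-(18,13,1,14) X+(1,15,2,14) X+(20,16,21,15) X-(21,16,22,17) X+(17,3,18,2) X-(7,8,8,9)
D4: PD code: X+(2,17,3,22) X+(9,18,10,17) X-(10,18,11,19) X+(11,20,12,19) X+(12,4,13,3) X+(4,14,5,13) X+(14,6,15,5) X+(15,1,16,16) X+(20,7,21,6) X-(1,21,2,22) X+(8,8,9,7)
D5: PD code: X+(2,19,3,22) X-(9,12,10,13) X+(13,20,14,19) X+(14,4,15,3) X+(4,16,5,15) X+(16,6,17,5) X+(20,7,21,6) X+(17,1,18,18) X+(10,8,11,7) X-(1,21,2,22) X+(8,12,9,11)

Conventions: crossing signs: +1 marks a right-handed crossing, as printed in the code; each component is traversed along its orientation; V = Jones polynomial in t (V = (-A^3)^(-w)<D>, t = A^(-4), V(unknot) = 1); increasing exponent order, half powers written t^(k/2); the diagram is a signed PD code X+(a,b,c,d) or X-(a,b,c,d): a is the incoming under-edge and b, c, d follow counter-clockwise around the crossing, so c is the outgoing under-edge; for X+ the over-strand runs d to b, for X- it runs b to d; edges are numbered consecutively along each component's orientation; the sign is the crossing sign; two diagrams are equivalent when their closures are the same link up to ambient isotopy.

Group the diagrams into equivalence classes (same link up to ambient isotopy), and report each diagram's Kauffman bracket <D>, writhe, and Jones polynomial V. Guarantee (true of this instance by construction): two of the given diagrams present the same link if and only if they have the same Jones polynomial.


equivalence classes: {D1} | {D2} | {D3, D4, D5}
D1 (bracket A^-1 + A^7; 13 crossings at w = +3): V = -t^(1/2) - t^(5/2)
D2 (bracket A^-11 + A^-7; 13 crossings at w = -3): V = -t^(-1/2) - t^(1/2)
D3 (bracket -A^-11 + A^-7 - A^-3 + 2A + A^9; 11 crossings at w = +5): V = -t^(3/2) - 2t^(7/2) + t^(9/2) - t^(11/2) + t^(13/2)
V(D4) = -t^(3/2) - 2t^(7/2) + t^(9/2) - t^(11/2) + t^(13/2)  [11 crossings, <D> = -A^-5 + A^-1 - A^3 + 2A^7 + A^15, w = +7]
D5 (bracket -A^-5 + A^-1 - A^3 + 2A^7 + A^15; 11 crossings at w = +7): V = -t^(3/2) - 2t^(7/2) + t^(9/2) - t^(11/2) + t^(13/2)
key observation: comparing 5 Jones polynomials yields 3 groups


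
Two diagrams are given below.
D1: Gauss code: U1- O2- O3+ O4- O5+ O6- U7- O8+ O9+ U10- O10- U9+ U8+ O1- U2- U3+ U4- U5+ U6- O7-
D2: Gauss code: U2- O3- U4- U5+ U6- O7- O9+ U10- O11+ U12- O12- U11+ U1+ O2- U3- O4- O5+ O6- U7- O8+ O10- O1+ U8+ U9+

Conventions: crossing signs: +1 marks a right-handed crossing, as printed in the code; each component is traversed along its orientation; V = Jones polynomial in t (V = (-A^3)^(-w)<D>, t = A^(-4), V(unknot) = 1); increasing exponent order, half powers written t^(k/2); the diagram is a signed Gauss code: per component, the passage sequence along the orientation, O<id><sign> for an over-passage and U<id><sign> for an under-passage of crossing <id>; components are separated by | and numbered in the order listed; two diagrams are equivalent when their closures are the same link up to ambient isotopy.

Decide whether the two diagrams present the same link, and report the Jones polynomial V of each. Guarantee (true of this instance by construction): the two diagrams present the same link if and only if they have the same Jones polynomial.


equivalent: yes
V(D1) = -t^-4 + t^-3 + t^-1  (w -2, c 10, <D> = A^-2 + A^6 - A^10)
V(D2) = -t^-4 + t^-3 + t^-1  (w -2, c 12, <D> = A^-2 + A^6 - A^10)
why: all 2 diagrams share one V(t), hence one class


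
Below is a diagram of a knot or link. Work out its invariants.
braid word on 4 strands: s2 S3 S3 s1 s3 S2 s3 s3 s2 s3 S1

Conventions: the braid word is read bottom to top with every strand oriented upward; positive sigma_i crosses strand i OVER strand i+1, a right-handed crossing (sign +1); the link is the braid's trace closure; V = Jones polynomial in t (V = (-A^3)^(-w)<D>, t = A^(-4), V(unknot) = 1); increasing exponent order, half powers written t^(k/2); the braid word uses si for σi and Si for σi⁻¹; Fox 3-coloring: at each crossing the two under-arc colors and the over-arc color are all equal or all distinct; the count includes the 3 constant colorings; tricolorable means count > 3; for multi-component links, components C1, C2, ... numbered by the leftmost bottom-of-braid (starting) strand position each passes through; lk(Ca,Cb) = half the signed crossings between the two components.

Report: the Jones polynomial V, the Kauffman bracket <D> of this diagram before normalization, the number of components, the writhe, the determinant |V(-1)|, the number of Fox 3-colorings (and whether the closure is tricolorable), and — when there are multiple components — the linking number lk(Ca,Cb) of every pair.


V(t) = 1 + t + t^2 + t^3
bracket: -A^-3 - A - A^5 - A^9, w = +3
3 components, writhe +3, over 11 crossings
lk(C1,C2) = +1
linking number lk(C1,C3) = 0
lk(C2,C3): 0
det 0, colorings 9 of 3^11 — tricolorable
observation: w = +3 shifts under R1 moves; the (-A^3)^(-3) factor cancels that in V


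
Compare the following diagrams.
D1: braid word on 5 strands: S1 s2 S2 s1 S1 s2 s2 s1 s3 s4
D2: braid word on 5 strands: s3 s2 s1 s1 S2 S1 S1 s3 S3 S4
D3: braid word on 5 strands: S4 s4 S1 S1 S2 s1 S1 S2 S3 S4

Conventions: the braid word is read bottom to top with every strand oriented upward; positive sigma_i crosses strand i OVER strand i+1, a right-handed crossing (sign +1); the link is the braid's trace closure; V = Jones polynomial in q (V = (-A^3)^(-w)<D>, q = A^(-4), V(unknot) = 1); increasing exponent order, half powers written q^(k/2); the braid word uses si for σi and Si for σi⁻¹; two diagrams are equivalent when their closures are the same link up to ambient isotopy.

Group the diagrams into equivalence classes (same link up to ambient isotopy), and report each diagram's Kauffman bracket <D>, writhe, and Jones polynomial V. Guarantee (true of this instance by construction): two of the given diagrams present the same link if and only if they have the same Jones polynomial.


classes: {D1} | {D2} | {D3}
V(D1) = 1 + q + q^2 + q^3  [10 crossings, <D> = 1 + A^4 + A^8 + A^12, w = +4]
D2 (bracket A^-8 + 2 + A^8; 10 crossings at w = 0): V = q^-2 + 2 + q^2
D3 (bracket A^-14 + 2A^-6 + A^2; 10 crossings at w = -6): V = q^-5 + 2q^-3 + q^-1
note: 3 classes among 3 diagrams; unequal V(q) rules out equality


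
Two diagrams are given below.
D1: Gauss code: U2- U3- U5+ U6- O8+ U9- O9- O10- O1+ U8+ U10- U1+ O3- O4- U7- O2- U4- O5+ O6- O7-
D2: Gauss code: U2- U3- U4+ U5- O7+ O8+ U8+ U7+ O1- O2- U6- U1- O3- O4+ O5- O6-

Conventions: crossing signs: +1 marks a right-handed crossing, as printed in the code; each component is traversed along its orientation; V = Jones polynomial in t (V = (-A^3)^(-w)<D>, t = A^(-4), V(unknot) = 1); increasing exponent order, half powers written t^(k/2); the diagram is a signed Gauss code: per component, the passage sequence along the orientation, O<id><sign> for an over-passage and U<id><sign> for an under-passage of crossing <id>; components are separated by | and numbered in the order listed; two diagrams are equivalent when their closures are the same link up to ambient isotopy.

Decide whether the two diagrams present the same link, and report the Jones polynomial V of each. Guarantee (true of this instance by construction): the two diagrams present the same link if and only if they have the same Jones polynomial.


equivalent: yes
D1 (bracket A^-8 + 1 - A^4; 10 crossings at w = -4): V = -t^-4 + t^-3 + t^-1
V(D2) = -t^-4 + t^-3 + t^-1  [8 crossings, <D> = A^-2 + A^6 - A^10, w = -2]
observation: Reidemeister moves carry D1 (10 crossings) to D2 (8)


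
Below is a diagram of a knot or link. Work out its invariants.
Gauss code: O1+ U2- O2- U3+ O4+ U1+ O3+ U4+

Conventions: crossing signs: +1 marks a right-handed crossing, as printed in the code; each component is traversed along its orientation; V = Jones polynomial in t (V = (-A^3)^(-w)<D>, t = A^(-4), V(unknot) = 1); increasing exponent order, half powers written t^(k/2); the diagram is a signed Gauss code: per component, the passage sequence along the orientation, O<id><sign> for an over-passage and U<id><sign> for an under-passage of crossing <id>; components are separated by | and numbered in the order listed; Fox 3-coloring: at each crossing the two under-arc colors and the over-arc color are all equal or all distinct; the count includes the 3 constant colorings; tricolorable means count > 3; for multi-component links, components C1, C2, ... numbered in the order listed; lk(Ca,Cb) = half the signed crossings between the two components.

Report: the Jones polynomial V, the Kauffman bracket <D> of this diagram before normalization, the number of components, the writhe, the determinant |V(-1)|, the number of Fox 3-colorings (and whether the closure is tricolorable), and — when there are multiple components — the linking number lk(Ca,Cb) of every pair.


V(t) = t + t^3 - t^4
bracket: -A^-10 + A^-6 + A^2, w = +2
1 component, writhe +2, over 4 crossings
det 3, colorings 9 of 3^4 — tricolorable
observation: V spans 3 powers of t: at least 3 crossings in any diagram


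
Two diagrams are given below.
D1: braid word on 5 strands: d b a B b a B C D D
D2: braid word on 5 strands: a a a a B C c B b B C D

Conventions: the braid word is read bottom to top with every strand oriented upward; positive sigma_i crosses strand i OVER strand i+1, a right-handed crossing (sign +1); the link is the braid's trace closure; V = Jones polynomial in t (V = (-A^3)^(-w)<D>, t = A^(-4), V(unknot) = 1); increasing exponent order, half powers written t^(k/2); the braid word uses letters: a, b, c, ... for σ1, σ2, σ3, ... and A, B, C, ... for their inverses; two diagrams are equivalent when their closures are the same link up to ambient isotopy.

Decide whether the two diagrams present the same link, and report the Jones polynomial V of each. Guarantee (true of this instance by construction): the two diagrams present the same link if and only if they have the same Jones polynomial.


same link: no
V(D1) = 1 + t + t^2 + t^3  [10 crossings, <D> = A^-12 + A^-8 + A^-4 + 1, w = 0]
V(D2) = t^-1 + 2t - t^2 + 2t^3 - t^4 + t^5  (w 0, c 12, <D> = A^-20 - A^-16 + 2A^-12 - A^-8 + 2A^-4 + A^4)
note: 2 values of V(t) split the 2 diagrams


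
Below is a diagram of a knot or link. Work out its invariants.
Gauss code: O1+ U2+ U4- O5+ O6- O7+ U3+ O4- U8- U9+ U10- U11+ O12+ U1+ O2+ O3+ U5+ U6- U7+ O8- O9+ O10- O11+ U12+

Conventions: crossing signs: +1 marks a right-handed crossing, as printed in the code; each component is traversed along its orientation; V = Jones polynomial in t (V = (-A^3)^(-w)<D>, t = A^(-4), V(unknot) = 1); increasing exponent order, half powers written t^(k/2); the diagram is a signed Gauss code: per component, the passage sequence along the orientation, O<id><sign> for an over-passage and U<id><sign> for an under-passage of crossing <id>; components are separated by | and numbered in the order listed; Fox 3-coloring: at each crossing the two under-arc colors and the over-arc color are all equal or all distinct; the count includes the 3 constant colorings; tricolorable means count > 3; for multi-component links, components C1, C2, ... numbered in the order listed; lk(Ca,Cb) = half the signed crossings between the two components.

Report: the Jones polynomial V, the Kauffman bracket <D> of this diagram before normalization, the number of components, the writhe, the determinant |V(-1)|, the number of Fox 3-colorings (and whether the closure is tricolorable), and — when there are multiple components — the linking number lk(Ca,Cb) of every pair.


V(t) = t - t^2 + 2t^3 - t^4 + t^5 - t^6
bracket: -A^-12 + A^-8 - A^-4 + 2 - A^4 + A^8, w = +4
1 component, writhe +4, over 12 crossings
det 7, colorings 3 of 3^12 — not tricolorable
observation: the span of V is 5, forcing >= 5 crossings in any diagram


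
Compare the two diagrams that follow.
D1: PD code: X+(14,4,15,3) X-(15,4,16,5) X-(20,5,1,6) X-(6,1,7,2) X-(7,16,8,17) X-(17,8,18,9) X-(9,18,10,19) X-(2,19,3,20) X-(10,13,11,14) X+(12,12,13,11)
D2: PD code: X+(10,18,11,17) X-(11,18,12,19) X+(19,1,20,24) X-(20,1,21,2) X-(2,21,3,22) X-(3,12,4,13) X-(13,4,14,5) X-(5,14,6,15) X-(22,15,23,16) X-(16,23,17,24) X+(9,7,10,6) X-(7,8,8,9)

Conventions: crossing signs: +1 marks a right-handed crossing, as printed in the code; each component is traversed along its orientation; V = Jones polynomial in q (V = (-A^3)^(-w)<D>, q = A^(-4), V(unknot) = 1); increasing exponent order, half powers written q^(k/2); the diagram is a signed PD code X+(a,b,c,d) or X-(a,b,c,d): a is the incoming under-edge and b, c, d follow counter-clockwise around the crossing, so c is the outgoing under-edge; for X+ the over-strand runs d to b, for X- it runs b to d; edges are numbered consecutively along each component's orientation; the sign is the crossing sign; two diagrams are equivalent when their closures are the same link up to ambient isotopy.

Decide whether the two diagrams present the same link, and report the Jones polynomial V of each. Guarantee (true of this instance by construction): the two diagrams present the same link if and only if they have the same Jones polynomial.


equivalent: yes
V(D1) = q^-8 - 2q^-7 + q^-6 - 2q^-5 + 2q^-4 + q^-2  (w -6, c 10, <D> = A^-10 + 2A^-2 - 2A^2 + A^6 - 2A^10 + A^14)
V(D2) = q^-8 - 2q^-7 + q^-6 - 2q^-5 + 2q^-4 + q^-2  [12 crossings, <D> = A^-10 + 2A^-2 - 2A^2 + A^6 - 2A^10 + A^14, w = -6]
key observation: from 10 to 12 crossings by R-moves: one link, two diagrams


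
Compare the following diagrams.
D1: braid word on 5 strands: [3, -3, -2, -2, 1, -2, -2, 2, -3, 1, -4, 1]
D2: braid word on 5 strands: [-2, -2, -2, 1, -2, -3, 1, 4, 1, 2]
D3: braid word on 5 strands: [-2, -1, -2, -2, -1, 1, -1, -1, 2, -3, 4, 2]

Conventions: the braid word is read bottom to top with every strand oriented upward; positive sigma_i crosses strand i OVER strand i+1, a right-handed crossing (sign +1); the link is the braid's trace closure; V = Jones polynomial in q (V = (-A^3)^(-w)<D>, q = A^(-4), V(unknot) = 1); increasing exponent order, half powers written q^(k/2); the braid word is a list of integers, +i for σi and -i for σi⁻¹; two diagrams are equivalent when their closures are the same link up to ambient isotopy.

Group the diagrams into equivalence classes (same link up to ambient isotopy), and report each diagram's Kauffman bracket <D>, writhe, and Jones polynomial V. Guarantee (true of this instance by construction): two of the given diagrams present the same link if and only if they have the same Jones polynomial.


grouping into links: {D1, D2} | {D3}
V(D1) = -q^-3 + 2q^-2 - 2q^-1 + 3 - 2q + 2q^2 - q^3  (w -2, c 12, <D> = -A^-18 + 2A^-14 - 2A^-10 + 3A^-6 - 2A^-2 + 2A^2 - A^6)
V(D2) = -q^-3 + 2q^-2 - 2q^-1 + 3 - 2q + 2q^2 - q^3  [10 crossings, <D> = -A^-12 + 2A^-8 - 2A^-4 + 3 - 2A^4 + 2A^8 - A^12, w = 0]
D3 (bracket A^-8 - A^-4 + 2 - A^4 + A^8 - A^12; 12 crossings at w = -4): V = -q^-6 + q^-5 - q^-4 + 2q^-3 - q^-2 + q^-1
why: 2 values of V(q) split the 3 diagrams


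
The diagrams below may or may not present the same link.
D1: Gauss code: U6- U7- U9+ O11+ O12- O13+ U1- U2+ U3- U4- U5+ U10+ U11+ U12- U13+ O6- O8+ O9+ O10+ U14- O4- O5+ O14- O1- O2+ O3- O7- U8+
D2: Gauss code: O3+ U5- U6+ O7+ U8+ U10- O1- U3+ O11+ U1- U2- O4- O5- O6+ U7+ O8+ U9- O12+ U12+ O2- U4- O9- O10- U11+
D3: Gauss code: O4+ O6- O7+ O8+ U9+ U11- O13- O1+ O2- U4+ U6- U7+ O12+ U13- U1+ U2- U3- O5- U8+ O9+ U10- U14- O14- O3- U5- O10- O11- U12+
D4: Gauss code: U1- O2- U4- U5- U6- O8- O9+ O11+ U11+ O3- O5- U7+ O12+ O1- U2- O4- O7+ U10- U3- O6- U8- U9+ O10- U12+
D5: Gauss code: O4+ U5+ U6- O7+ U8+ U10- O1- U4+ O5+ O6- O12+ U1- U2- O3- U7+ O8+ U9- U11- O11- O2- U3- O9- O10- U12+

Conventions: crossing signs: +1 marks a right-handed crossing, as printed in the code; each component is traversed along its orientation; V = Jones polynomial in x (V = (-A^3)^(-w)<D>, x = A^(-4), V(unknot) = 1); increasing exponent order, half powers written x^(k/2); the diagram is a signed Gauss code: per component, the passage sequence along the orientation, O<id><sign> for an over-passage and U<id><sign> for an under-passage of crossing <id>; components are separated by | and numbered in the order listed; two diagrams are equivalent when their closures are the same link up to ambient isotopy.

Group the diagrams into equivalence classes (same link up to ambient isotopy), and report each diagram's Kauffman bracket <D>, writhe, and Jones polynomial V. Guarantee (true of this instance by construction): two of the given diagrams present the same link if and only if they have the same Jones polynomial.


equivalence classes: {D1} | {D2, D3, D5} | {D4}
D1 (bracket 1; 14 crossings at w = 0): V = 1
V(D2) = -x^-5 + 2x^-4 - 2x^-3 + 3x^-2 - 3x^-1 + 3 - 2x + x^2  [12 crossings, <D> = A^-8 - 2A^-4 + 3 - 3A^4 + 3A^8 - 2A^12 + 2A^16 - A^20, w = 0]
D3 (bracket A^-14 - 2A^-10 + 3A^-6 - 3A^-2 + 3A^2 - 2A^6 + 2A^10 - A^14; 14 crossings at w = -2): V = -x^-5 + 2x^-4 - 2x^-3 + 3x^-2 - 3x^-1 + 3 - 2x + x^2
V(D4) = -x^-6 + x^-5 - x^-4 + 2x^-3 - x^-2 + x^-1  (w -4, c 12, <D> = A^-8 - A^-4 + 2 - A^4 + A^8 - A^12)
V(D5) = -x^-5 + 2x^-4 - 2x^-3 + 3x^-2 - 3x^-1 + 3 - 2x + x^2  (w -2, c 12, <D> = A^-14 - 2A^-10 + 3A^-6 - 3A^-2 + 3A^2 - 2A^6 + 2A^10 - A^14)
key observation: V(x) takes 3 values over 5 diagrams, fixing the grouping


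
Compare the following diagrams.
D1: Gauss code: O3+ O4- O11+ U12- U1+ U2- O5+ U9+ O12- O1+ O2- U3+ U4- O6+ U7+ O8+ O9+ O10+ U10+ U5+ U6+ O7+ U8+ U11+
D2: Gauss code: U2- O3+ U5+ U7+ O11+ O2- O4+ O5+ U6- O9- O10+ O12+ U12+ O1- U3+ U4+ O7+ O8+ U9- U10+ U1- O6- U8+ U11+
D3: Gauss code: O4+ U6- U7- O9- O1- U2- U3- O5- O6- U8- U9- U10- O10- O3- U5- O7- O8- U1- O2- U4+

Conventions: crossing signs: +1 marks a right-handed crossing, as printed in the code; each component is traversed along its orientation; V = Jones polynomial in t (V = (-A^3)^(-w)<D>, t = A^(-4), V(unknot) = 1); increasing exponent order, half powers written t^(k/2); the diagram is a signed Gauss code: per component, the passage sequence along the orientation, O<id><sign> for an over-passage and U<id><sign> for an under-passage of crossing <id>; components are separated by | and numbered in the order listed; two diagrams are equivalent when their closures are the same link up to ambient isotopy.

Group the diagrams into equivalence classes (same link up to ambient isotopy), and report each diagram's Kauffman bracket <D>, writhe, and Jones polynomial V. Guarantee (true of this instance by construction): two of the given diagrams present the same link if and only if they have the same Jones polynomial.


equivalence classes: {D1} | {D2} | {D3}
D1 (bracket -A^-6 + A^-2 - A^2 + 2A^6 - A^10 + A^14; 12 crossings at w = +6): V = t - t^2 + 2t^3 - t^4 + t^5 - t^6
V(D2) = t^-1 - 1 + 2t - 2t^2 + 2t^3 - 2t^4 + t^5  (w +4, c 12, <D> = A^-8 - 2A^-4 + 2 - 2A^4 + 2A^8 - A^12 + A^16)
D3 (bracket A^-12 + A^-4 - A^8; 10 crossings at w = -8): V = -t^-8 + t^-5 + t^-3
key observation: 3 values of V(t) split the 3 diagrams


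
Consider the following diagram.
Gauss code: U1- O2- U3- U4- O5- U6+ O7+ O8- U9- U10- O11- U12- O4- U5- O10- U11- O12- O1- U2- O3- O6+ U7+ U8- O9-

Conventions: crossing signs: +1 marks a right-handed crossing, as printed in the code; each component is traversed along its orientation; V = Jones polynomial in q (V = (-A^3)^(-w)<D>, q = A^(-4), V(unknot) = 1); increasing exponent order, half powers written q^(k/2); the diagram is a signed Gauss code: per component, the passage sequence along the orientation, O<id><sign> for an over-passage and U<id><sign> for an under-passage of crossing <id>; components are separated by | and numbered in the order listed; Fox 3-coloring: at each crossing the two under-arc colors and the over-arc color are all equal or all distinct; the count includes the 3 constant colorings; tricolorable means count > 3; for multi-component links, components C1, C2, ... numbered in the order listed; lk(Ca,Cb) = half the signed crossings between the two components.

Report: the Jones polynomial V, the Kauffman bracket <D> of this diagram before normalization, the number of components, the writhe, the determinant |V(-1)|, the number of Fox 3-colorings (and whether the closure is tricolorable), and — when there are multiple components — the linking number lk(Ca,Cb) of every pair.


V = q^-11 - 2q^-10 + 2q^-9 - 3q^-8 + 2q^-7 - 2q^-6 + 2q^-5 + q^-3
<D> = A^-12 + 2A^-4 - 2 + 2A^4 - 3A^8 + 2A^12 - 2A^16 + A^20 (w = -8)
1 component over 12 crossings, w = -8
9 Fox colorings among 3^12, |V(-1)| = 15: tricolorable
why: w = -8 (over 12 crossings) is diagram-only; (-A^3)^(8) removes it from V


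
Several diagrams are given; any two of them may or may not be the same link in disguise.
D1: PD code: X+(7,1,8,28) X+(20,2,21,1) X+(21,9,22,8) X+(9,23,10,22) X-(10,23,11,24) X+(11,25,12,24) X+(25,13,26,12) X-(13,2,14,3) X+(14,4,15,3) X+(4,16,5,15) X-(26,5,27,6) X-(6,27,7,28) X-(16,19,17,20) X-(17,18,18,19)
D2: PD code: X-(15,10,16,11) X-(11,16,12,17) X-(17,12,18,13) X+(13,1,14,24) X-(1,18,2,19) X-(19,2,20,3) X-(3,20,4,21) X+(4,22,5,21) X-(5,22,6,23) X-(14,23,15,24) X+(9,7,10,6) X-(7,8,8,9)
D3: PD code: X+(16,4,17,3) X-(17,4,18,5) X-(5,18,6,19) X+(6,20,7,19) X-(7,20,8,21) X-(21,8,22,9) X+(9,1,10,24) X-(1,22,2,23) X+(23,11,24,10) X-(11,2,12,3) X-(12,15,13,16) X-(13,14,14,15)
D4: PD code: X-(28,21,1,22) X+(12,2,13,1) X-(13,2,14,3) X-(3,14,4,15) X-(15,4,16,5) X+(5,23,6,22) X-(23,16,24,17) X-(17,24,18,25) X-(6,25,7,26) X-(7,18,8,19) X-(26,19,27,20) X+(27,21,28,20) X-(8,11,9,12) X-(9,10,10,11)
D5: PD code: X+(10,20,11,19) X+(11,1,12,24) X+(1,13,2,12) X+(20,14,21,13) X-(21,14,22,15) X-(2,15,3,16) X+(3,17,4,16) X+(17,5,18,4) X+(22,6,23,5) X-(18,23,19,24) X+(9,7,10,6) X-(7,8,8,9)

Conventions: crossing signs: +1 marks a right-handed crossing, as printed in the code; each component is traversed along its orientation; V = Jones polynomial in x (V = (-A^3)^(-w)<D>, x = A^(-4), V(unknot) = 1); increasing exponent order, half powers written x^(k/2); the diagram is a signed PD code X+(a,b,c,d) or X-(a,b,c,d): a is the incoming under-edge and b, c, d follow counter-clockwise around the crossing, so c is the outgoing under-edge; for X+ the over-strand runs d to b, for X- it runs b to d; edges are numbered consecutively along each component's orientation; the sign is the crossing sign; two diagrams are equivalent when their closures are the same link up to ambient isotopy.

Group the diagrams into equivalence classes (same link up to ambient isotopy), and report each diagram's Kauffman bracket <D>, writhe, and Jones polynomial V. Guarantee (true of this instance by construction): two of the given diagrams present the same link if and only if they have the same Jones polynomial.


grouping into links: {D1, D5} | {D2, D4} | {D3}
V(D1) = x - x^2 + 2x^3 - x^4 + x^5 - x^6  (w +2, c 14, <D> = -A^-18 + A^-14 - A^-10 + 2A^-6 - A^-2 + A^2)
V(D2) = x^-8 - 2x^-7 + x^-6 - 2x^-5 + 2x^-4 + x^-2  (w -6, c 12, <D> = A^-10 + 2A^-2 - 2A^2 + A^6 - 2A^10 + A^14)
V(D3) = x^-5 - 2x^-4 + 2x^-3 - 2x^-2 + 2x^-1 - 1 + x  (w -4, c 12, <D> = A^-16 - A^-12 + 2A^-8 - 2A^-4 + 2 - 2A^4 + A^8)
D4 (bracket A^-16 + 2A^-8 - 2A^-4 + 1 - 2A^4 + A^8; 14 crossings at w = -8): V = x^-8 - 2x^-7 + x^-6 - 2x^-5 + 2x^-4 + x^-2
D5 (bracket -A^-12 + A^-8 - A^-4 + 2 - A^4 + A^8; 12 crossings at w = +4): V = x - x^2 + 2x^3 - x^4 + x^5 - x^6
why: V(x) takes 3 values over 5 diagrams, fixing the grouping


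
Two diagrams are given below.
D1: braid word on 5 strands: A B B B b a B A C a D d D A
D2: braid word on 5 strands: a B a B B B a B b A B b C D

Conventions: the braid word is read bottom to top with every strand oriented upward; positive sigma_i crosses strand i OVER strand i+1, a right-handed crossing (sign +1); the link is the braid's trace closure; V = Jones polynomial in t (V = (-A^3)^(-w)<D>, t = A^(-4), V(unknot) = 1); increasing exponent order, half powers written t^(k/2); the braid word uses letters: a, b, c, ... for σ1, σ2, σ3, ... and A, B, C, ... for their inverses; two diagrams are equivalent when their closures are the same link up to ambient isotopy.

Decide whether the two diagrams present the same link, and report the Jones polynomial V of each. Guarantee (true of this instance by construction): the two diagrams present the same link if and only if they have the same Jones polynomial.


equivalent: no
D1 (bracket A^-14 - A^-10 + 2A^-6 - A^-2 + A^2 - A^6; 14 crossings at w = -6): V = -t^-6 + t^-5 - t^-4 + 2t^-3 - t^-2 + t^-1
V(D2) = t^-5 - 2t^-4 + 2t^-3 - 2t^-2 + 2t^-1 - 1 + t  (w -4, c 14, <D> = A^-16 - A^-12 + 2A^-8 - 2A^-4 + 2 - 2A^4 + A^8)
key observation: 2 classes among 2 diagrams; unequal V(t) rules out equality


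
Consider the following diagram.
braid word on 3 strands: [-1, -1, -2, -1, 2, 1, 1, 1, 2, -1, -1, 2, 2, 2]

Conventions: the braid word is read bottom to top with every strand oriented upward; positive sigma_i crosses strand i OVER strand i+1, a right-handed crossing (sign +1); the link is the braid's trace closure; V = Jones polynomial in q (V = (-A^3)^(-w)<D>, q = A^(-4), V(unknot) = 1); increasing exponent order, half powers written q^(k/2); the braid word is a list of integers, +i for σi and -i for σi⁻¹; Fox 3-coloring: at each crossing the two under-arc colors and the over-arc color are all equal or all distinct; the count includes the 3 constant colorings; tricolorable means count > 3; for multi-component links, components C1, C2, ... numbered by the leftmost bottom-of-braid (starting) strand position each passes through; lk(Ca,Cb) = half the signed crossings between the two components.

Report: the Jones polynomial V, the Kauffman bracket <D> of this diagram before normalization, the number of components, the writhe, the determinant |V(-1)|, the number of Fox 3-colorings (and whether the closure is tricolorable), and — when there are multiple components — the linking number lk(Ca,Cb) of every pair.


V = -q^-2 + q^-1 - 1 + 3q - 2q^2 + 3q^3 - 2q^4 + q^5 - q^6
<D> = -A^-18 + A^-14 - 2A^-10 + 3A^-6 - 2A^-2 + 3A^2 - A^6 + A^10 - A^14 (w = +2)
1 component over 14 crossings, w = +2
9 Fox colorings among 3^14, |V(-1)| = 15: tricolorable
why: the span of V is 8, forcing >= 8 crossings in any diagram


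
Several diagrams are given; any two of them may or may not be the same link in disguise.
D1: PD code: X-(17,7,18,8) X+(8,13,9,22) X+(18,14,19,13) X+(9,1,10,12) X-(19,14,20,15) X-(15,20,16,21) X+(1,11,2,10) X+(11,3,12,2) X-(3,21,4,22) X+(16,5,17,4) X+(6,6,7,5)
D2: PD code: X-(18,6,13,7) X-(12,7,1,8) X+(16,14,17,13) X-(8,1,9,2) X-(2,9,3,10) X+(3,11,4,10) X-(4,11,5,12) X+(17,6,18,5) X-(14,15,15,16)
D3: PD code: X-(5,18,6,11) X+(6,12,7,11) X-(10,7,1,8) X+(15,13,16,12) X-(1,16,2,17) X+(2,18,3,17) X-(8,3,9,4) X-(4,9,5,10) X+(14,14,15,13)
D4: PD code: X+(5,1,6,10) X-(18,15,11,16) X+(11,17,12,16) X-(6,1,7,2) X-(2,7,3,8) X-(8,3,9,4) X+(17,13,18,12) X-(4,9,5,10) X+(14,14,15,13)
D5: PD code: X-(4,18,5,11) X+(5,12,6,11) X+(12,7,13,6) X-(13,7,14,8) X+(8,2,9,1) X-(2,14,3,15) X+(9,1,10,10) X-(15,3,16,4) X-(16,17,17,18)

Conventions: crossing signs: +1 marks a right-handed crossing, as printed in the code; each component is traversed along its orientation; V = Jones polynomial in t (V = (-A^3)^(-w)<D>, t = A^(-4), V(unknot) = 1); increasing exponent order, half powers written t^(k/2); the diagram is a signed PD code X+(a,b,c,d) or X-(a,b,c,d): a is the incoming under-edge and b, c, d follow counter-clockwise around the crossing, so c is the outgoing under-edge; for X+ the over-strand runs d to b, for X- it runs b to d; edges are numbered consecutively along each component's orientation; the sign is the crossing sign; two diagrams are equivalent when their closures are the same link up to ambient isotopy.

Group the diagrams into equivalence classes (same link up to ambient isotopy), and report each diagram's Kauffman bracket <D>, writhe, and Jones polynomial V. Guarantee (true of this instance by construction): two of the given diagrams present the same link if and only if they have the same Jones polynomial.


equivalence classes: {D1} | {D2, D3, D4} | {D5}
D1 (bracket -A^-9 + A^-1 + A^3 + A^7; 11 crossings at w = +3): V = -t^(1/2) - t^(3/2) - t^(5/2) + t^(9/2)
V(D2) = t^(-9/2) - t^(-5/2) - t^(-3/2) - t^(-1/2)  (w -3, c 9, <D> = A^-7 + A^-3 + A - A^9)
V(D3) = t^(-9/2) - t^(-5/2) - t^(-3/2) - t^(-1/2)  [9 crossings, <D> = A^-1 + A^3 + A^7 - A^15, w = -1]
V(D4) = t^(-9/2) - t^(-5/2) - t^(-3/2) - t^(-1/2)  (w -1, c 9, <D> = A^-1 + A^3 + A^7 - A^15)
D5 (bracket A^-1 + A^7; 9 crossings at w = -1): V = -t^(-5/2) - t^(-1/2)
key observation: comparing 5 Jones polynomials yields 3 groups


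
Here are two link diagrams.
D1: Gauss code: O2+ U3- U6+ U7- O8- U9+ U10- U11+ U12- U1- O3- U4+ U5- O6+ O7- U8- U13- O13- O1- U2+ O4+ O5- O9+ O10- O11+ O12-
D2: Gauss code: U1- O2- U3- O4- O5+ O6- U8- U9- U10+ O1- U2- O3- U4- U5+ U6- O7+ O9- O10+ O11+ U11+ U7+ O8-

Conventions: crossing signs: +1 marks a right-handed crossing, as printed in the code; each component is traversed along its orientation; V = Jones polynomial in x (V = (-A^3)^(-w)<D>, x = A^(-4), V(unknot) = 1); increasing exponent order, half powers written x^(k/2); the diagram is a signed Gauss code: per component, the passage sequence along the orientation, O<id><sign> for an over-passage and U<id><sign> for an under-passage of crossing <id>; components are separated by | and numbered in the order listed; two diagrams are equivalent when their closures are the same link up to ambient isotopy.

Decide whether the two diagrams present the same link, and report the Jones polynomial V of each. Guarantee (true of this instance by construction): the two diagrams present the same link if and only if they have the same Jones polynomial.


equivalent: no
D1 (bracket -A^-5 - A^3 + A^7; 13 crossings at w = -3): V = -x^-4 + x^-3 + x^-1
D2 (bracket -A^-1 - A^7 + A^11 - A^15 + A^19; 11 crossings at w = -3): V = -x^-7 + x^-6 - x^-5 + x^-4 + x^-2
key observation: 2 classes among 2 diagrams; unequal V(x) rules out equality


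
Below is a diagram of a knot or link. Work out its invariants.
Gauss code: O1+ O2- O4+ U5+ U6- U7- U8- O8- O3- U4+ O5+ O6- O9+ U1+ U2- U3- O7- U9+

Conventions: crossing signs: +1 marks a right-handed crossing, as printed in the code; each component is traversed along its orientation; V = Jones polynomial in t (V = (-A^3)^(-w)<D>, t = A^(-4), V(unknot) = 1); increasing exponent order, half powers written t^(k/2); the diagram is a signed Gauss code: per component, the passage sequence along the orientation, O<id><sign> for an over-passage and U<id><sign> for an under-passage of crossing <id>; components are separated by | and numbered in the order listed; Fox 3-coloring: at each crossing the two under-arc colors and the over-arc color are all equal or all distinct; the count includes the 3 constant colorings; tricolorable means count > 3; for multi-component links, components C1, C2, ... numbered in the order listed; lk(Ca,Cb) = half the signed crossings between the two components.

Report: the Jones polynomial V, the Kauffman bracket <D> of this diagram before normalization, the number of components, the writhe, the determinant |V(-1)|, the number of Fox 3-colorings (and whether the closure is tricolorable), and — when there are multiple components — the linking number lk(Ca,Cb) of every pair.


V(t) = t^-2 - t^-1 + 1 - t + t^2
bracket: -A^-11 + A^-7 - A^-3 + A - A^5, w = -1
1 component, writhe -1, over 9 crossings
det 5, colorings 3 of 3^9 — not tricolorable
observation: palindromic: swapping t for 1/t fixes V


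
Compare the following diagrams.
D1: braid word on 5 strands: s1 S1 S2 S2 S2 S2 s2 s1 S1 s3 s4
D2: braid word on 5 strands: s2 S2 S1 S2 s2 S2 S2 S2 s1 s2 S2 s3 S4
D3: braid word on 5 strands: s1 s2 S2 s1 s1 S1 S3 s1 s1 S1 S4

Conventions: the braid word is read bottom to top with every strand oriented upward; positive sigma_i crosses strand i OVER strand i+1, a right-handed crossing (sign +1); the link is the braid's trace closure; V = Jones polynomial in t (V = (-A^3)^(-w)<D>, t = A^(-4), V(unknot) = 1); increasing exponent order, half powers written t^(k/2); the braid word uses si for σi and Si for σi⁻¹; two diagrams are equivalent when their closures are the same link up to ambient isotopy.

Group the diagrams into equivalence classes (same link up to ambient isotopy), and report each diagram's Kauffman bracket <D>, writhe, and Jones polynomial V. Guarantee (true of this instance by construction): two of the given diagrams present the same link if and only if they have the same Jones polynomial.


classes: {D1, D2} | {D3}
V(D1) = t^(-9/2) - t^(-5/2) - t^(-3/2) - t^(-1/2)  [11 crossings, <D> = A^-1 + A^3 + A^7 - A^15, w = -1]
V(D2) = t^(-9/2) - t^(-5/2) - t^(-3/2) - t^(-1/2)  (w -3, c 13, <D> = A^-7 + A^-3 + A - A^9)
D3 (bracket -A^-15 + A^-7 + A^-3 + A; 11 crossings at w = +1): V = -t^(1/2) - t^(3/2) - t^(5/2) + t^(9/2)
note: comparing 3 Jones polynomials yields 2 groups


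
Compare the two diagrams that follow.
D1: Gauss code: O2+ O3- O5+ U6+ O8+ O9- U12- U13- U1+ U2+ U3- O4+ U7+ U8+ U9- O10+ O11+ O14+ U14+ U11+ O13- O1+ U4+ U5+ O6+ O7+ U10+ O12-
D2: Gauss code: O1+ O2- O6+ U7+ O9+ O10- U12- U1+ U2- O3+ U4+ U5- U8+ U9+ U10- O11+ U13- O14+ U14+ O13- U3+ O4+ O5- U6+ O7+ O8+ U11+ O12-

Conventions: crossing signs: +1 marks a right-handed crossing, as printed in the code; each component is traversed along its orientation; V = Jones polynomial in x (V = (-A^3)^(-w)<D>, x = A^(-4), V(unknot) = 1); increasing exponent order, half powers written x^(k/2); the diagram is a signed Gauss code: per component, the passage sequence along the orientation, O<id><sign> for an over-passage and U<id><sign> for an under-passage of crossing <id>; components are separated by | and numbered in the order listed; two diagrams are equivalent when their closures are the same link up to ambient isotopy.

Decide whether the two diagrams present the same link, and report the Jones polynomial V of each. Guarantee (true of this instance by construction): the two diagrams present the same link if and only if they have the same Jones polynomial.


equivalent: yes
D1 (bracket -A^-6 + A^-2 - A^2 + 2A^6 - A^10 + A^14; 14 crossings at w = +6): V = x - x^2 + 2x^3 - x^4 + x^5 - x^6
V(D2) = x - x^2 + 2x^3 - x^4 + x^5 - x^6  (w +4, c 14, <D> = -A^-12 + A^-8 - A^-4 + 2 - A^4 + A^8)
key observation: all 2 diagrams share one V(x), hence one class
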